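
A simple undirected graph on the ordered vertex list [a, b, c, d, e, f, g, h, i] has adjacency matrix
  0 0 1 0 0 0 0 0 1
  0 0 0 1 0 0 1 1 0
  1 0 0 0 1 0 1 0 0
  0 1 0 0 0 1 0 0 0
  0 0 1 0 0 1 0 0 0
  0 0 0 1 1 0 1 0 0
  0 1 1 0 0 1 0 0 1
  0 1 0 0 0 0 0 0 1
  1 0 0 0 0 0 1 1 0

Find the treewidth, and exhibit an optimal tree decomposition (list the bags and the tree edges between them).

Every bag has size at most 4, so the width is 4 − 1 = 3 and tw(G) ≤ 3. For the lower bound: the 4 vertex sets {a,h,i}, {c}, {g}, {b,d,e,f} are disjoint, each induces a connected subgraph, and every pair is joined by at least one edge of G. Contracting each set to a single vertex therefore yields K_{4} as a minor, and since treewidth is minor-monotone, tw(G) ≥ tw(K_{4}) = 3. Combining the bounds, tw(G) = 3.

Treewidth 3.
Bags: B1 = {a, c, h, i}  B2 = {c, g, h, i}  B3 = {b, c, g, h}  B4 = {b, c, e, g}  B5 = {b, e, f, g}  B6 = {b, d, e, f}
Tree: B1–B2, B2–B3, B3–B4, B4–B5, B5–B6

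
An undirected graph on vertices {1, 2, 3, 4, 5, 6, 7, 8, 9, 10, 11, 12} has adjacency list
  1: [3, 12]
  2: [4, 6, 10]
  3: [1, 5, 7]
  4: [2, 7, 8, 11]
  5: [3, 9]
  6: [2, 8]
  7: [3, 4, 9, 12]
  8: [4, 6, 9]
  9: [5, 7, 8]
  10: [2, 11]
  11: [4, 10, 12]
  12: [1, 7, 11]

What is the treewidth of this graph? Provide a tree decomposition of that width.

Every bag has size at most 4, so the width is 4 − 1 = 3 and tw(G) ≤ 3. For the lower bound: the 4 vertex sets {1,3,5}, {9}, {7}, {4,8,11,12} are disjoint, each induces a connected subgraph, and every pair is joined by at least one edge of G. Contracting each set to a single vertex therefore yields K_{4} as a minor, and since treewidth is minor-monotone, tw(G) ≥ tw(K_{4}) = 3. The upper and lower bounds meet at 3, so that is the treewidth.

Treewidth 3.
One optimal decomposition is:
Bags: B1 = {1, 3, 5, 9}  B2 = {1, 3, 7, 9}  B3 = {1, 7, 9, 12}  B4 = {7, 8, 9, 12}  B5 = {4, 7, 8, 12}  B6 = {4, 8, 11, 12}  B7 = {4, 6, 8, 11}  B8 = {2, 4, 6, 11}  B9 = {2, 6, 10, 11}
Tree: B1–B2, B2–B3, B3–B4, B4–B5, B5–B6, B6–B7, B7–B8, B8–B9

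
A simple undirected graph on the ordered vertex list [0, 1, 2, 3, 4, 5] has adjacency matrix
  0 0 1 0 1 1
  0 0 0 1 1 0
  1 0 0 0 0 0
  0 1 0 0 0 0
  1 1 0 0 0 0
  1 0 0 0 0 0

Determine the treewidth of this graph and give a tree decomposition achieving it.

Treewidth 1.
Bags: B1 = {0, 4}  B2 = {0, 2}  B3 = {0, 5}  B4 = {1, 4}  B5 = {1, 3}
Tree: B1–B2, B1–B3, B1–B4, B4–B5

The largest bag has 2 vertices, giving width 1; this decomposition certifies tw(G) ≤ 1. Any graph with an edge has treewidth ≥ 1, and G has the edge 4–0. Hence tw(G) = 1 exactly.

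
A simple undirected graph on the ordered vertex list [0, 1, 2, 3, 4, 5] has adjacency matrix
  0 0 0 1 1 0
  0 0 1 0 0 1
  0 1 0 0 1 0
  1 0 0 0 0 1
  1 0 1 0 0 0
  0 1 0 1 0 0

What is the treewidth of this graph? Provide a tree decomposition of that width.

The largest bag has 3 vertices, giving width 2; this decomposition certifies tw(G) ≤ 2. For the lower bound, G contains the cycle 3–5–1–2–4–0–3, so G is not a forest; only forests have treewidth ≤ 1, hence tw(G) ≥ 2. Combining the bounds, tw(G) = 2.

Treewidth 2.
One optimal decomposition is:
Bags: B1 = {1, 3, 5}  B2 = {1, 2, 3}  B3 = {2, 3, 4}  B4 = {0, 3, 4}
Tree: B1–B2, B2–B3, B3–B4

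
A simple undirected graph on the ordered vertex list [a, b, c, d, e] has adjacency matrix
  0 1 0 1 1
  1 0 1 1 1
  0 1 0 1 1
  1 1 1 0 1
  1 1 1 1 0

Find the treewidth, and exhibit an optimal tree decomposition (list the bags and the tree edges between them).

The largest bag has 4 vertices, giving width 3; this decomposition certifies tw(G) ≤ 3. For the lower bound, the 4 vertices {b, c, d, e} are pairwise adjacent, and any tree decomposition puts a clique entirely inside one bag — forcing width ≥ 3. The upper and lower bounds meet at 3, so that is the treewidth.

Treewidth 3.
Bags: B1 = {b, c, d, e}  B2 = {a, b, d, e}
Tree: B1–B2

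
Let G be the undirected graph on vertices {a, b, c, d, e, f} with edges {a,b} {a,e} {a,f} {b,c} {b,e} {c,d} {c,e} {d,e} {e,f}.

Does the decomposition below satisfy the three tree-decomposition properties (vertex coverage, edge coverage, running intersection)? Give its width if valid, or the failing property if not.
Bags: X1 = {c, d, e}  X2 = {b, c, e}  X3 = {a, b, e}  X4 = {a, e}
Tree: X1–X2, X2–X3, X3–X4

No — vertex f appears in no bag.

A tree decomposition must satisfy three properties: every vertex lies in some bag; for every edge, both endpoints lie together in some bag; and for every vertex, the bags containing it form a connected subtree. Here vertex f appears in no bag, so the decomposition is invalid.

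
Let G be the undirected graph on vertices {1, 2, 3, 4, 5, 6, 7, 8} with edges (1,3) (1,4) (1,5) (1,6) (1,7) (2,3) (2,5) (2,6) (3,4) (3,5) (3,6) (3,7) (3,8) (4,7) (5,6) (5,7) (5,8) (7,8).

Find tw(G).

3

A width-3 tree decomposition is:
Bags: B1 = {1, 3, 5, 6}  B2 = {1, 3, 5, 7}  B3 = {1, 3, 4, 7}  B4 = {2, 3, 5, 6}  B5 = {3, 5, 7, 8}
Tree: B1–B2, B2–B3, B1–B4, B2–B5
Each bag holds 4 vertices, so the decomposition has width 3, which upper-bounds the treewidth. Conversely, {1, 3, 4, 7} is a clique of size 4, and the vertices of any clique must share a bag in every tree decomposition; so some bag has ≥ 4 vertices and tw(G) ≥ 3. Combining the bounds, tw(G) = 3.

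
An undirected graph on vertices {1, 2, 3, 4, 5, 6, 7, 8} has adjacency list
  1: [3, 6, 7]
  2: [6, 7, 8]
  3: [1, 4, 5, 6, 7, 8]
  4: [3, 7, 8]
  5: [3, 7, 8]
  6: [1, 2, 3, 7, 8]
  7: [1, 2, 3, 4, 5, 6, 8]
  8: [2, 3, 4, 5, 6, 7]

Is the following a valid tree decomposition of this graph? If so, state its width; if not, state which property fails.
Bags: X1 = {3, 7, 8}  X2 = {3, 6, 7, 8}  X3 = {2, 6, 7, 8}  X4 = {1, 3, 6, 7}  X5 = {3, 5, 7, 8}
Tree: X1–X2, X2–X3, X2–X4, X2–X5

A tree decomposition must satisfy three properties: every vertex lies in some bag; for every edge, both endpoints lie together in some bag; and for every vertex, the bags containing it form a connected subtree. Here vertex 4 appears in no bag, so the decomposition is invalid.

No — vertex 4 appears in no bag.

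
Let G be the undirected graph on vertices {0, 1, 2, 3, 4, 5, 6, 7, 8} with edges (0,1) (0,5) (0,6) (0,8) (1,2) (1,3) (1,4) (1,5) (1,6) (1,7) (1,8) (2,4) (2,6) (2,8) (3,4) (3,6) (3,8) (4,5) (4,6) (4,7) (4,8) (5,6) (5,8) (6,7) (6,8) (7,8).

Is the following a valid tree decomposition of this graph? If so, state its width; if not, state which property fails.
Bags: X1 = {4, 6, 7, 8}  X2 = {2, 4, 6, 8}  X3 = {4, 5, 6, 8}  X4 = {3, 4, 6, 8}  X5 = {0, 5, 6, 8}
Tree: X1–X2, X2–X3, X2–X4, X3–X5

No — vertex 1 appears in no bag.

A tree decomposition must satisfy three properties: every vertex lies in some bag; for every edge, both endpoints lie together in some bag; and for every vertex, the bags containing it form a connected subtree. Here vertex 1 appears in no bag, so the decomposition is invalid.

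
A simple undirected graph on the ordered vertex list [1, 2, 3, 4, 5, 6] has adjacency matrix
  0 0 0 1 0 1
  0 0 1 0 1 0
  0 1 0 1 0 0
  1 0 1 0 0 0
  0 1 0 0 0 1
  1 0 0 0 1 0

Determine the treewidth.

A width-2 tree decomposition is:
Bags: B1 = {1, 4, 6}  B2 = {3, 4, 6}  B3 = {2, 3, 6}  B4 = {2, 5, 6}
Tree: B1–B2, B2–B3, B3–B4
Every bag has size at most 3, so the width is 3 − 1 = 2 and tw(G) ≤ 2. For the lower bound, G contains the cycle 6–1–4–3–2–5–6, so G is not a forest; only forests have treewidth ≤ 1, hence tw(G) ≥ 2. Therefore the treewidth is 2.

2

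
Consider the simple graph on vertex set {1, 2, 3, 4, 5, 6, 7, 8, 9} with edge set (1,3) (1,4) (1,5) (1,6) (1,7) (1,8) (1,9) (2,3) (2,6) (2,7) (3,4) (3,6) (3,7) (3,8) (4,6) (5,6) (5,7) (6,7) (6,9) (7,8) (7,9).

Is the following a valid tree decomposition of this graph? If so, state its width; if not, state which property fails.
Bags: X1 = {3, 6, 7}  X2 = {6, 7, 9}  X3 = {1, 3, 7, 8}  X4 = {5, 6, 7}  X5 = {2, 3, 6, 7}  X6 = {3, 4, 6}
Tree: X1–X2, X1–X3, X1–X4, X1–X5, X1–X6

A tree decomposition must satisfy three properties: every vertex lies in some bag; for every edge, both endpoints lie together in some bag; and for every vertex, the bags containing it form a connected subtree. Here edge (1,6) lies in no bag, so the decomposition is invalid.

No — edge (1,6) lies in no bag.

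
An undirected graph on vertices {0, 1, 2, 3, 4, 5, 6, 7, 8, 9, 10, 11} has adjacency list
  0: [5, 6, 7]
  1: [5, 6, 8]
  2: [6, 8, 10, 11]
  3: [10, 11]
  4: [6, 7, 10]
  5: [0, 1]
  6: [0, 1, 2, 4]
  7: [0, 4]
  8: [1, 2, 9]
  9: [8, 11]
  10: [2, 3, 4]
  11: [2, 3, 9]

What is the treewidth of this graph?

A width-3 tree decomposition is:
Bags: B1 = {0, 4, 5, 7}  B2 = {0, 4, 5, 6}  B3 = {1, 4, 5, 6}  B4 = {1, 4, 6, 10}  B5 = {1, 2, 6, 10}  B6 = {1, 2, 8, 10}  B7 = {2, 3, 8, 10}  B8 = {2, 3, 8, 11}  B9 = {3, 8, 9, 11}
Tree: B1–B2, B2–B3, B3–B4, B4–B5, B5–B6, B6–B7, B7–B8, B8–B9
Every bag has size at most 4, so the width is 4 − 1 = 3 and tw(G) ≤ 3. For the lower bound: the 4 vertex sets {0,5,7}, {4}, {6}, {1,2,8,10} are disjoint, each induces a connected subgraph, and every pair is joined by at least one edge of G. Contracting each set to a single vertex therefore yields K_{4} as a minor, and since treewidth is minor-monotone, tw(G) ≥ tw(K_{4}) = 3. The upper and lower bounds meet at 3, so that is the treewidth.

3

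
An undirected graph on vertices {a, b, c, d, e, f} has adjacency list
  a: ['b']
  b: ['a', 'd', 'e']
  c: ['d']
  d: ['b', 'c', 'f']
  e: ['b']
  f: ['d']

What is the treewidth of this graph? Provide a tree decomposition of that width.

The largest bag has 2 vertices, giving width 1; this decomposition certifies tw(G) ≤ 1. Since G has at least one edge (e.g. b–d), it is not an edgeless graph, so tw(G) ≥ 1. Therefore the treewidth is 1.

Treewidth 1.
One such decomposition:
Bags: B1 = {b, d}  B2 = {a, b}  B3 = {d, f}  B4 = {b, e}  B5 = {c, d}
Tree: B1–B2, B1–B3, B1–B4, B1–B5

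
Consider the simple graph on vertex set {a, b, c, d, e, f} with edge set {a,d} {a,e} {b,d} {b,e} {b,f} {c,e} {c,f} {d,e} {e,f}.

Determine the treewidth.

A width-2 tree decomposition is:
Bags: B1 = {b, d, e}  B2 = {a, d, e}  B3 = {b, e, f}  B4 = {c, e, f}
Tree: B1–B2, B1–B3, B3–B4
Every bag has size at most 3, so the width is 3 − 1 = 2 and tw(G) ≤ 2. Conversely, {a, d, e} is a clique of size 3, and the vertices of any clique must share a bag in every tree decomposition; so some bag has ≥ 3 vertices and tw(G) ≥ 2. Combining the bounds, tw(G) = 2.

2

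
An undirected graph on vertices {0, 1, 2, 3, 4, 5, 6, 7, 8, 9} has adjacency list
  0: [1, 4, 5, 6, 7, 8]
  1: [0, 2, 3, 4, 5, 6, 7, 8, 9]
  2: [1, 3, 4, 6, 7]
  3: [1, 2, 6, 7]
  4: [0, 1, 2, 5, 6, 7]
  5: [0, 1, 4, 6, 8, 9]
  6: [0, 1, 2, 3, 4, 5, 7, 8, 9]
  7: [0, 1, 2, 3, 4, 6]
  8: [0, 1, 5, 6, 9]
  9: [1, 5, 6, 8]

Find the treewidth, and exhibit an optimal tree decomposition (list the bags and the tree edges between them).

Treewidth 4.
One such decomposition:
Bags: B1 = {0, 1, 4, 5, 6}  B2 = {0, 1, 5, 6, 8}  B3 = {0, 1, 4, 6, 7}  B4 = {1, 5, 6, 8, 9}  B5 = {1, 2, 4, 6, 7}  B6 = {1, 2, 3, 6, 7}
Tree: B1–B2, B1–B3, B2–B4, B3–B5, B5–B6

Each bag holds 5 vertices, so the decomposition has width 4, which upper-bounds the treewidth. For the lower bound, the 5 vertices {0, 1, 5, 6, 8} are pairwise adjacent, and any tree decomposition puts a clique entirely inside one bag — forcing width ≥ 4. The upper and lower bounds meet at 4, so that is the treewidth.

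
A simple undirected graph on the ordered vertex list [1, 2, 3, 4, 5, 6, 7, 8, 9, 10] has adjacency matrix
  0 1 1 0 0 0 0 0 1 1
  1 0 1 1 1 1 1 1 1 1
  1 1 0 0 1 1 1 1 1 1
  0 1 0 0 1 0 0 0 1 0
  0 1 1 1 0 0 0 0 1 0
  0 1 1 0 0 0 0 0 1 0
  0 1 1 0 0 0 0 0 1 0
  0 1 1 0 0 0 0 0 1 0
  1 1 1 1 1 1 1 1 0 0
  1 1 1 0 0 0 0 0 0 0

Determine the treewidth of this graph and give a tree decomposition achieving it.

Each bag holds 4 vertices, so the decomposition has width 3, which upper-bounds the treewidth. For the lower bound, the 4 vertices {1, 2, 3, 9} are pairwise adjacent, and any tree decomposition puts a clique entirely inside one bag — forcing width ≥ 3. The upper and lower bounds meet at 3, so that is the treewidth.

Treewidth 3.
Bags: B1 = {2, 3, 8, 9}  B2 = {2, 3, 5, 9}  B3 = {2, 3, 6, 9}  B4 = {1, 2, 3, 9}  B5 = {2, 3, 7, 9}  B6 = {2, 4, 5, 9}  B7 = {1, 2, 3, 10}
Tree: B1–B2, B2–B3, B1–B4, B2–B5, B2–B6, B4–B7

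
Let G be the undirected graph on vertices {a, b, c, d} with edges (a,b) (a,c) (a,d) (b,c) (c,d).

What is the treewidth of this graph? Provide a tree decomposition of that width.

Each bag holds 3 vertices, so the decomposition has width 2, which upper-bounds the treewidth. On the other hand G contains the 3-clique {a, c, d}. A clique must lie in a single bag of any decomposition, so no decomposition can have width below 2. Hence tw(G) = 2 exactly.

Treewidth 2.
One optimal decomposition is:
Bags: B1 = {a, b, c}  B2 = {a, c, d}
Tree: B1–B2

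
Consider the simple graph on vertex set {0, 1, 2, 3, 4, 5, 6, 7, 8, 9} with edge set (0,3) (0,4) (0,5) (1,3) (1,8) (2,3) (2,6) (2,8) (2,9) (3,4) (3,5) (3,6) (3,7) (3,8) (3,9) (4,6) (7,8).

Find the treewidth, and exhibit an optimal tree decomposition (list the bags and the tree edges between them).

Treewidth 2.
One such decomposition:
Bags: B1 = {1, 3, 8}  B2 = {2, 3, 8}  B3 = {2, 3, 9}  B4 = {2, 3, 6}  B5 = {3, 4, 6}  B6 = {0, 3, 4}  B7 = {0, 3, 5}  B8 = {3, 7, 8}
Tree: B1–B2, B2–B3, B2–B4, B4–B5, B5–B6, B6–B7, B1–B8

Every bag has size at most 3, so the width is 3 − 1 = 2 and tw(G) ≤ 2. Conversely, {0, 3, 4} is a clique of size 3, and the vertices of any clique must share a bag in every tree decomposition; so some bag has ≥ 3 vertices and tw(G) ≥ 2. The upper and lower bounds meet at 2, so that is the treewidth.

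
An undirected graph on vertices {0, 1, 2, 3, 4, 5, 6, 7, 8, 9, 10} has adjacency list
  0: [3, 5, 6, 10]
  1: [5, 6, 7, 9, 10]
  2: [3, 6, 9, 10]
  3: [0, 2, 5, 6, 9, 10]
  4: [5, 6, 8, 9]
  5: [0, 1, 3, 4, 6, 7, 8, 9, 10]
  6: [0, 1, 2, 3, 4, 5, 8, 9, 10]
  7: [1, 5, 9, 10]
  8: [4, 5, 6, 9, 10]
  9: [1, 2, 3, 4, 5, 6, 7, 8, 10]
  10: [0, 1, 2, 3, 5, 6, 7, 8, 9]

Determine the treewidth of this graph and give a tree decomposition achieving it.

Every bag has size at most 5, so the width is 5 − 1 = 4 and tw(G) ≤ 4. Conversely, {2, 3, 6, 9, 10} is a clique of size 5, and the vertices of any clique must share a bag in every tree decomposition; so some bag has ≥ 5 vertices and tw(G) ≥ 4. The upper and lower bounds meet at 4, so that is the treewidth.

Treewidth 4.
Bags: B1 = {1, 5, 6, 9, 10}  B2 = {3, 5, 6, 9, 10}  B3 = {1, 5, 7, 9, 10}  B4 = {2, 3, 6, 9, 10}  B5 = {5, 6, 8, 9, 10}  B6 = {4, 5, 6, 8, 9}  B7 = {0, 3, 5, 6, 10}
Tree: B1–B2, B1–B3, B2–B4, B1–B5, B5–B6, B2–B7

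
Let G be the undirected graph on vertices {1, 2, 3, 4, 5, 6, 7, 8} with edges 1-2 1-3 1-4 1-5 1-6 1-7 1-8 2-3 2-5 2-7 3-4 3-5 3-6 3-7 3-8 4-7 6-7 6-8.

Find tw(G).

A width-3 tree decomposition is:
Bags: B1 = {1, 2, 3, 7}  B2 = {1, 2, 3, 5}  B3 = {1, 3, 6, 7}  B4 = {1, 3, 4, 7}  B5 = {1, 3, 6, 8}
Tree: B1–B2, B1–B3, B1–B4, B3–B5
The largest bag has 4 vertices, giving width 3; this decomposition certifies tw(G) ≤ 3. Conversely, {1, 3, 6, 8} is a clique of size 4, and the vertices of any clique must share a bag in every tree decomposition; so some bag has ≥ 4 vertices and tw(G) ≥ 3. Combining the bounds, tw(G) = 3.

3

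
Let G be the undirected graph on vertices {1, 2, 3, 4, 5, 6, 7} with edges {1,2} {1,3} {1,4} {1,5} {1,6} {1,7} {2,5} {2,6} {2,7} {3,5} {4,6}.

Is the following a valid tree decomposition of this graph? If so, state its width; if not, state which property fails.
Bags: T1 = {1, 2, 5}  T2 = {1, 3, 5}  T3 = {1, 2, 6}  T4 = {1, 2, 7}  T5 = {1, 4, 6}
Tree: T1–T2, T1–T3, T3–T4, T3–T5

Yes; width 2.

Checking the three conditions: (i) the bags cover all of {1, 2, 3, 4, 5, 6, 7}; (ii) for each edge, some bag contains both endpoints; (iii) the bags containing any fixed vertex form a subtree. All hold, so the decomposition is valid with width 3 − 1 = 2.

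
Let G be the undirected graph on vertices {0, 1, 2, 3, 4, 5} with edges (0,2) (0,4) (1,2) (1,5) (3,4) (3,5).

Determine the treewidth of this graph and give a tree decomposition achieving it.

Treewidth 2.
One optimal decomposition is:
Bags: B1 = {0, 1, 2}  B2 = {0, 1, 4}  B3 = {1, 3, 4}  B4 = {1, 3, 5}
Tree: B1–B2, B2–B3, B3–B4

The largest bag has 3 vertices, giving width 2; this decomposition certifies tw(G) ≤ 2. The edges 1–2–0–4–3–5–1 form a cycle, so G is not a tree and its treewidth is at least 2. Therefore the treewidth is 2.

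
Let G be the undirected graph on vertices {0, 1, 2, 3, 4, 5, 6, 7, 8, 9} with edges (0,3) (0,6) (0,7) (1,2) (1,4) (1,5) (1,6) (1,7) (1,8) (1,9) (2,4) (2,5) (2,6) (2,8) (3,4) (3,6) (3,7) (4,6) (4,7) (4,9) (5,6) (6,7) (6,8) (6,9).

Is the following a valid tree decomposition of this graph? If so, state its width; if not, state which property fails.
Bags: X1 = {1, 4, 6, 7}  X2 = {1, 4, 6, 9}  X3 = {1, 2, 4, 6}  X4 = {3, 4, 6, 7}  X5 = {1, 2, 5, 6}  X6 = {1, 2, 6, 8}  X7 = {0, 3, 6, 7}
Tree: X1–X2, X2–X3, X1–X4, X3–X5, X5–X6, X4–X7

Yes; width 3.

Checking the three conditions: (i) the bags cover all of {0, 1, 2, 3, 4, 5, 6, 7, 8, 9}; (ii) for each edge, some bag contains both endpoints; (iii) the bags containing any fixed vertex form a subtree. All hold, so the decomposition is valid with width 4 − 1 = 3.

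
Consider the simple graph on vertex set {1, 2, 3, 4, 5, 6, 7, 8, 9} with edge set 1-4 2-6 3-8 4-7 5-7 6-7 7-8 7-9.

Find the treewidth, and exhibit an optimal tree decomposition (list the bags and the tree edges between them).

Treewidth 1.
One optimal decomposition is:
Bags: B1 = {6, 7}  B2 = {5, 7}  B3 = {4, 7}  B4 = {7, 8}  B5 = {3, 8}  B6 = {1, 4}  B7 = {7, 9}  B8 = {2, 6}
Tree: B1–B2, B1–B3, B2–B4, B4–B5, B3–B6, B3–B7, B1–B8

Every bag has size at most 2, so the width is 2 − 1 = 1 and tw(G) ≤ 1. Any graph with an edge has treewidth ≥ 1, and G has the edge 7–6. The upper and lower bounds meet at 1, so that is the treewidth.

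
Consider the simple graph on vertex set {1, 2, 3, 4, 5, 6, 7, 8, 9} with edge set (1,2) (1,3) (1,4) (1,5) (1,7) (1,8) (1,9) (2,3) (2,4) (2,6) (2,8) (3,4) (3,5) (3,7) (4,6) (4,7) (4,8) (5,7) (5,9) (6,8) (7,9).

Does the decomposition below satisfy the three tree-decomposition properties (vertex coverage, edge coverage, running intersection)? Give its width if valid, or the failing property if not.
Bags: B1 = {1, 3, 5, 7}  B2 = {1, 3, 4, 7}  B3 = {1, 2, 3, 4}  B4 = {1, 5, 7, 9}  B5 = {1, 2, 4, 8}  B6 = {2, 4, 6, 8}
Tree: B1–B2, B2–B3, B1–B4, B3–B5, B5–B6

Every vertex of G appears in some bag (union = {1, 2, 3, 4, 5, 6, 7, 8, 9}); every edge is covered by a bag; and for each vertex v the set of bags containing v is connected in the bag tree. The decomposition is therefore valid. The largest bag has 4 vertices, so the width is 3.

Yes; width 3.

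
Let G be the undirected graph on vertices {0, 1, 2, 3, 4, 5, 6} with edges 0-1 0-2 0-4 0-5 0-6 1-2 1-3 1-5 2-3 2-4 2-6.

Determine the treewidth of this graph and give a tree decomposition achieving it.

Treewidth 2.
Bags: B1 = {0, 2, 4}  B2 = {0, 1, 2}  B3 = {0, 2, 6}  B4 = {0, 1, 5}  B5 = {1, 2, 3}
Tree: B1–B2, B2–B3, B2–B4, B2–B5

Each bag holds 3 vertices, so the decomposition has width 2, which upper-bounds the treewidth. Conversely, {0, 1, 2} is a clique of size 3, and the vertices of any clique must share a bag in every tree decomposition; so some bag has ≥ 3 vertices and tw(G) ≥ 2. Combining the bounds, tw(G) = 2.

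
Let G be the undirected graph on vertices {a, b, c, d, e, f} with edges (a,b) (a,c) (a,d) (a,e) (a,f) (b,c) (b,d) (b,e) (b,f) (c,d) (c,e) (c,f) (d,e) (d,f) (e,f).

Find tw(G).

5

A width-5 tree decomposition is:
Bags: B1 = {a, b, c, d, e, f}
Tree: (single bag)
With just one bag of size 6, the width is 6 − 1 = 5, so tw(G) ≤ 5. On the other hand G contains the 6-clique {a, b, c, d, e, f}. A clique must lie in a single bag of any decomposition, so no decomposition can have width below 5. Therefore the treewidth is 5.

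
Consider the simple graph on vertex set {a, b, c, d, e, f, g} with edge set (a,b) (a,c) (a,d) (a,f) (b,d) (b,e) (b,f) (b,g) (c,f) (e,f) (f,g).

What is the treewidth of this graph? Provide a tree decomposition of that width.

Treewidth 2.
One such decomposition:
Bags: B1 = {a, c, f}  B2 = {a, b, f}  B3 = {b, f, g}  B4 = {a, b, d}  B5 = {b, e, f}
Tree: B1–B2, B2–B3, B2–B4, B2–B5

Each bag holds 3 vertices, so the decomposition has width 2, which upper-bounds the treewidth. Conversely, {a, b, d} is a clique of size 3, and the vertices of any clique must share a bag in every tree decomposition; so some bag has ≥ 3 vertices and tw(G) ≥ 2. Therefore the treewidth is 2.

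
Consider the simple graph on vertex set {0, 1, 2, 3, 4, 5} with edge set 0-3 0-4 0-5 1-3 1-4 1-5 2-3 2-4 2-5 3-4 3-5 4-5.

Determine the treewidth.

3

A width-3 tree decomposition is:
Bags: B1 = {2, 3, 4, 5}  B2 = {1, 3, 4, 5}  B3 = {0, 3, 4, 5}
Tree: B1–B2, B1–B3
The largest bag has 4 vertices, giving width 3; this decomposition certifies tw(G) ≤ 3. For the lower bound, the 4 vertices {0, 3, 4, 5} are pairwise adjacent, and any tree decomposition puts a clique entirely inside one bag — forcing width ≥ 3. The upper and lower bounds meet at 3, so that is the treewidth.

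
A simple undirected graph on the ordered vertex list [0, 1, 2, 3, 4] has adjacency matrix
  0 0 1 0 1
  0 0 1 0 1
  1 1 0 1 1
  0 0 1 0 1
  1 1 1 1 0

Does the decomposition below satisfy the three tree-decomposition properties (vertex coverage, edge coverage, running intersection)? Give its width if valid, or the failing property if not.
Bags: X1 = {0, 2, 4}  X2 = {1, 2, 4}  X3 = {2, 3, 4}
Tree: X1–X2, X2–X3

Every vertex of G appears in some bag (union = {0, 1, 2, 3, 4}); every edge is covered by a bag; and for each vertex v the set of bags containing v is connected in the bag tree. The decomposition is therefore valid. The largest bag has 3 vertices, so the width is 2.

Yes; width 2.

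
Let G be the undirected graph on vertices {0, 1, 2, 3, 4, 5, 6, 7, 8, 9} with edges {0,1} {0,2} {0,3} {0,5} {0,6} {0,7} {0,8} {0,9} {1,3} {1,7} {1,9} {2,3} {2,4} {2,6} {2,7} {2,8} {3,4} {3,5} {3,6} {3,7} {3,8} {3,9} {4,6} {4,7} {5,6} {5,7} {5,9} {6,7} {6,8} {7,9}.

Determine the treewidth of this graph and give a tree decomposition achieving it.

The largest bag has 5 vertices, giving width 4; this decomposition certifies tw(G) ≤ 4. For the lower bound, the 5 vertices {0, 2, 3, 6, 8} are pairwise adjacent, and any tree decomposition puts a clique entirely inside one bag — forcing width ≥ 4. Hence tw(G) = 4 exactly.

Treewidth 4.
Bags: B1 = {0, 2, 3, 6, 7}  B2 = {0, 2, 3, 6, 8}  B3 = {0, 3, 5, 6, 7}  B4 = {0, 3, 5, 7, 9}  B5 = {2, 3, 4, 6, 7}  B6 = {0, 1, 3, 7, 9}
Tree: B1–B2, B1–B3, B3–B4, B1–B5, B4–B6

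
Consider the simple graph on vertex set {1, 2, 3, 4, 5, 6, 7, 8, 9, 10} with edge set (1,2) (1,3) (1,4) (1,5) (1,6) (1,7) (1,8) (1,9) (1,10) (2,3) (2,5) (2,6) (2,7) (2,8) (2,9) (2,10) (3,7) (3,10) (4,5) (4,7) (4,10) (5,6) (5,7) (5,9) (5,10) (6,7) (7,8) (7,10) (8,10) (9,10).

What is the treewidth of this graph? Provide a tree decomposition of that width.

Treewidth 4.
Bags: B1 = {1, 4, 5, 7, 10}  B2 = {1, 2, 5, 7, 10}  B3 = {1, 2, 7, 8, 10}  B4 = {1, 2, 3, 7, 10}  B5 = {1, 2, 5, 9, 10}  B6 = {1, 2, 5, 6, 7}
Tree: B1–B2, B2–B3, B2–B4, B2–B5, B2–B6

Every bag has size at most 5, so the width is 5 − 1 = 4 and tw(G) ≤ 4. Conversely, {1, 2, 5, 9, 10} is a clique of size 5, and the vertices of any clique must share a bag in every tree decomposition; so some bag has ≥ 5 vertices and tw(G) ≥ 4. Therefore the treewidth is 4.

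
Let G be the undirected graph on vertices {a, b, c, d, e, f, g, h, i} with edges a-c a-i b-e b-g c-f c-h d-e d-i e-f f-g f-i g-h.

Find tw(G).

3

A width-3 tree decomposition is:
Bags: B1 = {a, c, g, h}  B2 = {a, c, f, g}  B3 = {a, f, g, i}  B4 = {b, f, g, i}  B5 = {b, e, f, i}  B6 = {b, d, e, i}
Tree: B1–B2, B2–B3, B3–B4, B4–B5, B5–B6
The largest bag has 4 vertices, giving width 3; this decomposition certifies tw(G) ≤ 3. For the lower bound: the 4 vertex sets {a,c,h}, {g}, {f}, {b,d,e,i} are disjoint, each induces a connected subgraph, and every pair is joined by at least one edge of G. Contracting each set to a single vertex therefore yields K_{4} as a minor, and since treewidth is minor-monotone, tw(G) ≥ tw(K_{4}) = 3. Combining the bounds, tw(G) = 3.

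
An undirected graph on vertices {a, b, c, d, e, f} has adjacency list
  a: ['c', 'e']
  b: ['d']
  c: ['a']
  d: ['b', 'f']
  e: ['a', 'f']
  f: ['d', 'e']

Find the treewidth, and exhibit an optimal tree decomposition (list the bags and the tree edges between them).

Every bag has size at most 2, so the width is 2 − 1 = 1 and tw(G) ≤ 1. Since G has at least one edge (e.g. c–a), it is not an edgeless graph, so tw(G) ≥ 1. The upper and lower bounds meet at 1, so that is the treewidth.

Treewidth 1.
One optimal decomposition is:
Bags: B1 = {a, c}  B2 = {a, e}  B3 = {e, f}  B4 = {d, f}  B5 = {b, d}
Tree: B1–B2, B2–B3, B3–B4, B4–B5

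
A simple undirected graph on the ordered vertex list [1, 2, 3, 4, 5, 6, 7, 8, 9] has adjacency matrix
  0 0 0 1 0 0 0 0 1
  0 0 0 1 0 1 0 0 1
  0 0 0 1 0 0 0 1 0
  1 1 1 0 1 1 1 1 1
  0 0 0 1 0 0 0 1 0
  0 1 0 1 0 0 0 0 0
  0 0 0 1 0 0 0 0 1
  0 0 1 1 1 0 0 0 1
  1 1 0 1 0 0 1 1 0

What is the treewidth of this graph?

2

A width-2 tree decomposition is:
Bags: B1 = {3, 4, 8}  B2 = {4, 8, 9}  B3 = {4, 7, 9}  B4 = {2, 4, 9}  B5 = {4, 5, 8}  B6 = {2, 4, 6}  B7 = {1, 4, 9}
Tree: B1–B2, B2–B3, B2–B4, B1–B5, B4–B6, B4–B7
Each bag holds 3 vertices, so the decomposition has width 2, which upper-bounds the treewidth. Conversely, {4, 8, 9} is a clique of size 3, and the vertices of any clique must share a bag in every tree decomposition; so some bag has ≥ 3 vertices and tw(G) ≥ 2. Hence tw(G) = 2 exactly.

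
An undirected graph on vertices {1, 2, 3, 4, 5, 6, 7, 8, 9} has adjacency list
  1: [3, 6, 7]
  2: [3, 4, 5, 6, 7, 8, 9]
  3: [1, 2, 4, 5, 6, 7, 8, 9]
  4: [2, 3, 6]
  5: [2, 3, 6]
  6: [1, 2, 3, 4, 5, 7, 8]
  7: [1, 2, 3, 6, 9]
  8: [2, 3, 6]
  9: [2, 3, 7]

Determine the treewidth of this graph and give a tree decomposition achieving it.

Treewidth 3.
Bags: B1 = {1, 3, 6, 7}  B2 = {2, 3, 6, 7}  B3 = {2, 3, 5, 6}  B4 = {2, 3, 6, 8}  B5 = {2, 3, 4, 6}  B6 = {2, 3, 7, 9}
Tree: B1–B2, B2–B3, B2–B4, B4–B5, B2–B6

Every bag has size at most 4, so the width is 4 − 1 = 3 and tw(G) ≤ 3. For the lower bound, the 4 vertices {1, 3, 6, 7} are pairwise adjacent, and any tree decomposition puts a clique entirely inside one bag — forcing width ≥ 3. Therefore the treewidth is 3.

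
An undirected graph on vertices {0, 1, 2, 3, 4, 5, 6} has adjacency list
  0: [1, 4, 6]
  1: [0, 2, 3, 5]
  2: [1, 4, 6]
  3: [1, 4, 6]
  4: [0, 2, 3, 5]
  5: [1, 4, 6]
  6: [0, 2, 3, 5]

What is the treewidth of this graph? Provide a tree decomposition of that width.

Each bag holds 4 vertices, so the decomposition has width 3, which upper-bounds the treewidth. For the lower bound: the 4 vertex sets {1,3}, {2,6}, {4}, {5} are disjoint, each induces a connected subgraph, and every pair is joined by at least one edge of G. Contracting each set to a single vertex therefore yields K_{4} as a minor, and since treewidth is minor-monotone, tw(G) ≥ tw(K_{4}) = 3. Hence tw(G) = 3 exactly.

Treewidth 3.
One optimal decomposition is:
Bags: B1 = {1, 3, 4, 6}  B2 = {1, 2, 4, 6}  B3 = {1, 4, 5, 6}  B4 = {0, 1, 4, 6}
Tree: B1–B2, B2–B3, B3–B4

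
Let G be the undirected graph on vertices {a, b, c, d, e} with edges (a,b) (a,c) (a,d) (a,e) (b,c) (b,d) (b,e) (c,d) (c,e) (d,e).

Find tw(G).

4

A width-4 tree decomposition is:
Bags: B1 = {a, b, c, d, e}
Tree: (single bag)
A single bag containing all 5 vertices is trivially a valid decomposition of width 4. For the lower bound, the 5 vertices {a, b, c, d, e} are pairwise adjacent, and any tree decomposition puts a clique entirely inside one bag — forcing width ≥ 4. The upper and lower bounds meet at 4, so that is the treewidth.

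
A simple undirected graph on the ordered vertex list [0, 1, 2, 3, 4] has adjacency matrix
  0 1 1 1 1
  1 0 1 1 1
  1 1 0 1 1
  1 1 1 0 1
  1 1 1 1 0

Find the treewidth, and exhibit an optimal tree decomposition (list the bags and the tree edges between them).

Treewidth 4.
Bags: B1 = {0, 1, 2, 3, 4}
Tree: (single bag)

With just one bag of size 5, the width is 5 − 1 = 4, so tw(G) ≤ 4. For the lower bound, the 5 vertices {0, 1, 2, 3, 4} are pairwise adjacent, and any tree decomposition puts a clique entirely inside one bag — forcing width ≥ 4. Hence tw(G) = 4 exactly.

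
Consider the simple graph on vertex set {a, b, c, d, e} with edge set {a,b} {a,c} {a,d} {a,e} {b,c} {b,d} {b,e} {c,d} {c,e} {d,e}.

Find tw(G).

A width-4 tree decomposition is:
Bags: B1 = {a, b, c, d, e}
Tree: (single bag)
A single bag containing all 5 vertices is trivially a valid decomposition of width 4. For the lower bound, the 5 vertices {a, b, c, d, e} are pairwise adjacent, and any tree decomposition puts a clique entirely inside one bag — forcing width ≥ 4. Hence tw(G) = 4 exactly.

4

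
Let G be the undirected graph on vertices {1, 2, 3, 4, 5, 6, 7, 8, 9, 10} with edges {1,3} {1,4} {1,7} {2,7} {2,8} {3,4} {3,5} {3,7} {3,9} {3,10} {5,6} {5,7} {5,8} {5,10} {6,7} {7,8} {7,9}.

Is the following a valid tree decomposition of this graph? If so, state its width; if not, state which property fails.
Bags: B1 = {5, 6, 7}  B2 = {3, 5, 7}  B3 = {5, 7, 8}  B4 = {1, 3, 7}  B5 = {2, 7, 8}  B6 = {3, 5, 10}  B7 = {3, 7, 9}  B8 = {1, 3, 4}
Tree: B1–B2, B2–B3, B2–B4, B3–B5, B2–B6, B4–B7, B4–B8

Yes; width 2.

Checking the three conditions: (i) the bags cover all of {1, 2, 3, 4, 5, 6, 7, 8, 9, 10}; (ii) for each edge, some bag contains both endpoints; (iii) the bags containing any fixed vertex form a subtree. All hold, so the decomposition is valid with width 3 − 1 = 2.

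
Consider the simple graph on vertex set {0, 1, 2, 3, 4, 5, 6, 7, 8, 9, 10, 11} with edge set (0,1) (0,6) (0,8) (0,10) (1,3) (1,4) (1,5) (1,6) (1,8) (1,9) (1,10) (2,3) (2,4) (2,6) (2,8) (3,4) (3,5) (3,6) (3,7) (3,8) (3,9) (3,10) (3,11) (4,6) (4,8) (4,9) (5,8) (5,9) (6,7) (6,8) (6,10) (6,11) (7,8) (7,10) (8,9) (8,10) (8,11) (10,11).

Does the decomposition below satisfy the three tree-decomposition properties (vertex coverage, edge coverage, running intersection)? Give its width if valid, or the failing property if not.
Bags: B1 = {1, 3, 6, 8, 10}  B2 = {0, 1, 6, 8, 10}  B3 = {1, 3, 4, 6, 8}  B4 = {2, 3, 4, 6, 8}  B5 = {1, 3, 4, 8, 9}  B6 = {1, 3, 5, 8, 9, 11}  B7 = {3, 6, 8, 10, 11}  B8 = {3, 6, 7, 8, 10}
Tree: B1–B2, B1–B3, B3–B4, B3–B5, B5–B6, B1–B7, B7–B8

No — bags containing vertex 11 are not connected in the tree.

A tree decomposition must satisfy three properties: every vertex lies in some bag; for every edge, both endpoints lie together in some bag; and for every vertex, the bags containing it form a connected subtree. Here bags containing vertex 11 are not connected in the tree, so the decomposition is invalid.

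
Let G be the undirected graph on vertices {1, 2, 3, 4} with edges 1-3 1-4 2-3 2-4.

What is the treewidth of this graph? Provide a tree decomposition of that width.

Treewidth 2.
Bags: B1 = {1, 3, 4}  B2 = {2, 3, 4}
Tree: B1–B2

The largest bag has 3 vertices, giving width 2; this decomposition certifies tw(G) ≤ 2. The edges 3–1–4–2–3 form a cycle, so G is not a tree and its treewidth is at least 2. Therefore the treewidth is 2.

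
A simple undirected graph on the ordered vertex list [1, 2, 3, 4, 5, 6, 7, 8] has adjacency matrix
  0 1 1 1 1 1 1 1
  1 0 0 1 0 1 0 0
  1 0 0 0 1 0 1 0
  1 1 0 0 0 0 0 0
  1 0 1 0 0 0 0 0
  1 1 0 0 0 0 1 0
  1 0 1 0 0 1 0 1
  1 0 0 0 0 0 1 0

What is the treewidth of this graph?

2

A width-2 tree decomposition is:
Bags: B1 = {1, 6, 7}  B2 = {1, 2, 6}  B3 = {1, 3, 7}  B4 = {1, 2, 4}  B5 = {1, 7, 8}  B6 = {1, 3, 5}
Tree: B1–B2, B1–B3, B2–B4, B3–B5, B3–B6
Each bag holds 3 vertices, so the decomposition has width 2, which upper-bounds the treewidth. Conversely, {1, 2, 4} is a clique of size 3, and the vertices of any clique must share a bag in every tree decomposition; so some bag has ≥ 3 vertices and tw(G) ≥ 2. Combining the bounds, tw(G) = 2.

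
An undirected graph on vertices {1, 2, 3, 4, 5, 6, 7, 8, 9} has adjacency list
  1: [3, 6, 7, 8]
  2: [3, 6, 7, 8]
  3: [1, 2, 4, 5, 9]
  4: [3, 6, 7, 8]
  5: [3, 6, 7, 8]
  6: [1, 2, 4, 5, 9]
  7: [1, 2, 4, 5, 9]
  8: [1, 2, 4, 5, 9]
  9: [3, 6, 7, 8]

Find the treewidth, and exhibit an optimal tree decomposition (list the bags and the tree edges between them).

The largest bag has 5 vertices, giving width 4; this decomposition certifies tw(G) ≤ 4. For the lower bound: the 5 vertex sets {1,6}, {3,9}, {5,7}, {8}, {2} are disjoint, each induces a connected subgraph, and every pair is joined by at least one edge of G. Contracting each set to a single vertex therefore yields K_{5} as a minor, and since treewidth is minor-monotone, tw(G) ≥ tw(K_{5}) = 4. Combining the bounds, tw(G) = 4.

Treewidth 4.
Bags: B1 = {1, 3, 6, 7, 8}  B2 = {3, 6, 7, 8, 9}  B3 = {3, 5, 6, 7, 8}  B4 = {2, 3, 6, 7, 8}  B5 = {3, 4, 6, 7, 8}
Tree: B1–B2, B2–B3, B3–B4, B4–B5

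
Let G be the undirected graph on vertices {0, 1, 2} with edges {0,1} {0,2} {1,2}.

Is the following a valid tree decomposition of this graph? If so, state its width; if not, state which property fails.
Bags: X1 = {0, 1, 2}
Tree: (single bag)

Yes; width 2.

Vertex coverage: the bags together contain {0, 1, 2}, the full vertex set. Edge coverage: each edge of G has both endpoints in at least one bag. Running intersection: for every vertex, the bags containing it form a connected subtree. All three properties hold, so this is a valid tree decomposition of width max|bag| − 1 = 2, and hence tw(G) ≤ 2.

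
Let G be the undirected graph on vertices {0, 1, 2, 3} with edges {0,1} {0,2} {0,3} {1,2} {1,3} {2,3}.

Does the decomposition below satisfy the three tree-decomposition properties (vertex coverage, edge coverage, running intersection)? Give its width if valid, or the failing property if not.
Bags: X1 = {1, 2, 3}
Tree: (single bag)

A tree decomposition must satisfy three properties: every vertex lies in some bag; for every edge, both endpoints lie together in some bag; and for every vertex, the bags containing it form a connected subtree. Here vertex 0 appears in no bag, so the decomposition is invalid.

No — vertex 0 appears in no bag.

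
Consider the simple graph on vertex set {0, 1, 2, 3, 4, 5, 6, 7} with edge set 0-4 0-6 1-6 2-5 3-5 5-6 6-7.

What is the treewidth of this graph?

1

A width-1 tree decomposition is:
Bags: B1 = {5, 6}  B2 = {0, 6}  B3 = {3, 5}  B4 = {2, 5}  B5 = {0, 4}  B6 = {6, 7}  B7 = {1, 6}
Tree: B1–B2, B1–B3, B1–B4, B2–B5, B1–B6, B1–B7
The largest bag has 2 vertices, giving width 1; this decomposition certifies tw(G) ≤ 1. Since G has at least one edge (e.g. 6–5), it is not an edgeless graph, so tw(G) ≥ 1. Combining the bounds, tw(G) = 1.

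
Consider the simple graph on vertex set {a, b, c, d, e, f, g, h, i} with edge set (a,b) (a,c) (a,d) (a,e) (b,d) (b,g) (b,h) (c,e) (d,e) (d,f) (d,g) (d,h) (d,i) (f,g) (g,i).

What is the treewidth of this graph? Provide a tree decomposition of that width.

The largest bag has 3 vertices, giving width 2; this decomposition certifies tw(G) ≤ 2. For the lower bound, the 3 vertices {d, f, g} are pairwise adjacent, and any tree decomposition puts a clique entirely inside one bag — forcing width ≥ 2. Combining the bounds, tw(G) = 2.

Treewidth 2.
Bags: B1 = {a, d, e}  B2 = {a, b, d}  B3 = {a, c, e}  B4 = {b, d, g}  B5 = {b, d, h}  B6 = {d, g, i}  B7 = {d, f, g}
Tree: B1–B2, B1–B3, B2–B4, B4–B5, B4–B6, B6–B7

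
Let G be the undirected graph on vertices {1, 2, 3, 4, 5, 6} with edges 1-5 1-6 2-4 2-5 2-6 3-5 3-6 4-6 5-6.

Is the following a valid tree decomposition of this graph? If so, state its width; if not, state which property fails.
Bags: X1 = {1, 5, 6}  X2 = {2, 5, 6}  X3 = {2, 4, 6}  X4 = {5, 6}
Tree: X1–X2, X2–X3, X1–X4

A tree decomposition must satisfy three properties: every vertex lies in some bag; for every edge, both endpoints lie together in some bag; and for every vertex, the bags containing it form a connected subtree. Here vertex 3 appears in no bag, so the decomposition is invalid.

No — vertex 3 appears in no bag.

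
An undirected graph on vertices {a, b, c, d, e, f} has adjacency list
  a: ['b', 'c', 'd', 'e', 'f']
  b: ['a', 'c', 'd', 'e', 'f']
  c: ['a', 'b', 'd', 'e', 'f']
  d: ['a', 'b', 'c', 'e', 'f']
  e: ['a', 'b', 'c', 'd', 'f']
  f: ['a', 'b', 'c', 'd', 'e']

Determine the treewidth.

5

A width-5 tree decomposition is:
Bags: B1 = {a, b, c, d, e, f}
Tree: (single bag)
A single bag containing all 6 vertices is trivially a valid decomposition of width 5. For the lower bound, the 6 vertices {a, b, c, d, e, f} are pairwise adjacent, and any tree decomposition puts a clique entirely inside one bag — forcing width ≥ 5. Hence tw(G) = 5 exactly.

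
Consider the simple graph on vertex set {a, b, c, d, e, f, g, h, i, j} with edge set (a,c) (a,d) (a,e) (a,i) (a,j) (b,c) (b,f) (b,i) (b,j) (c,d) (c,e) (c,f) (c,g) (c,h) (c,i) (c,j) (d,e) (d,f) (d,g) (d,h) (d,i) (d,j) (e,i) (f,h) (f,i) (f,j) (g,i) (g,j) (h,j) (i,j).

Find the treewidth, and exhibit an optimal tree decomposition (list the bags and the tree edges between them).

Treewidth 4.
One such decomposition:
Bags: B1 = {a, c, d, i, j}  B2 = {c, d, f, i, j}  B3 = {c, d, f, h, j}  B4 = {b, c, f, i, j}  B5 = {a, c, d, e, i}  B6 = {c, d, g, i, j}
Tree: B1–B2, B2–B3, B2–B4, B1–B5, B2–B6

The largest bag has 5 vertices, giving width 4; this decomposition certifies tw(G) ≤ 4. On the other hand G contains the 5-clique {c, d, f, h, j}. A clique must lie in a single bag of any decomposition, so no decomposition can have width below 4. Hence tw(G) = 4 exactly.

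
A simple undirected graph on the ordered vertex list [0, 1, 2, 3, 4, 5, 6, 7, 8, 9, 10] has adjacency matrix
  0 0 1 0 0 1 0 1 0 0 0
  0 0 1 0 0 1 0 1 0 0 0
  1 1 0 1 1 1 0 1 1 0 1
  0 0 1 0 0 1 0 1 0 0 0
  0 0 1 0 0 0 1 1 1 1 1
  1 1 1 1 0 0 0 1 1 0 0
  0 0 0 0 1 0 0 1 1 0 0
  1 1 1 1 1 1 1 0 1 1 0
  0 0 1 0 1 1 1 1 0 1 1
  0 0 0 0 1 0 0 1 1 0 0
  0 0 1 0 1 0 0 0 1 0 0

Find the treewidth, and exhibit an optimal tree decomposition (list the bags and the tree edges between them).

Every bag has size at most 4, so the width is 4 − 1 = 3 and tw(G) ≤ 3. Conversely, {2, 4, 8, 10} is a clique of size 4, and the vertices of any clique must share a bag in every tree decomposition; so some bag has ≥ 4 vertices and tw(G) ≥ 3. Therefore the treewidth is 3.

Treewidth 3.
One optimal decomposition is:
Bags: B1 = {1, 2, 5, 7}  B2 = {2, 5, 7, 8}  B3 = {0, 2, 5, 7}  B4 = {2, 4, 7, 8}  B5 = {2, 3, 5, 7}  B6 = {4, 7, 8, 9}  B7 = {4, 6, 7, 8}  B8 = {2, 4, 8, 10}
Tree: B1–B2, B1–B3, B2–B4, B3–B5, B4–B6, B6–B7, B4–B8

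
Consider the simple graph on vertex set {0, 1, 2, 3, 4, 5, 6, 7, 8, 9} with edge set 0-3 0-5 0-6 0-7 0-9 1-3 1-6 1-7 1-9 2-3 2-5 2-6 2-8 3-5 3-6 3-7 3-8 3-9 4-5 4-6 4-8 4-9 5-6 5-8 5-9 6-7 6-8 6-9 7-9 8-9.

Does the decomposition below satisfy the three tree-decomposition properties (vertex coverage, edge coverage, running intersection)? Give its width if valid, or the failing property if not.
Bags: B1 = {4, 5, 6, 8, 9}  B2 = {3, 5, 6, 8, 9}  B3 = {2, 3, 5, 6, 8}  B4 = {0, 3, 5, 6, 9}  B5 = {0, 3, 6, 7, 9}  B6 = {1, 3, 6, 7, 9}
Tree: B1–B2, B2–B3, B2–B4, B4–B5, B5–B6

Yes; width 4.

Vertex coverage: the bags together contain {0, 1, 2, 3, 4, 5, 6, 7, 8, 9}, the full vertex set. Edge coverage: each edge of G has both endpoints in at least one bag. Running intersection: for every vertex, the bags containing it form a connected subtree. All three properties hold, so this is a valid tree decomposition of width max|bag| − 1 = 4, and hence tw(G) ≤ 4.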